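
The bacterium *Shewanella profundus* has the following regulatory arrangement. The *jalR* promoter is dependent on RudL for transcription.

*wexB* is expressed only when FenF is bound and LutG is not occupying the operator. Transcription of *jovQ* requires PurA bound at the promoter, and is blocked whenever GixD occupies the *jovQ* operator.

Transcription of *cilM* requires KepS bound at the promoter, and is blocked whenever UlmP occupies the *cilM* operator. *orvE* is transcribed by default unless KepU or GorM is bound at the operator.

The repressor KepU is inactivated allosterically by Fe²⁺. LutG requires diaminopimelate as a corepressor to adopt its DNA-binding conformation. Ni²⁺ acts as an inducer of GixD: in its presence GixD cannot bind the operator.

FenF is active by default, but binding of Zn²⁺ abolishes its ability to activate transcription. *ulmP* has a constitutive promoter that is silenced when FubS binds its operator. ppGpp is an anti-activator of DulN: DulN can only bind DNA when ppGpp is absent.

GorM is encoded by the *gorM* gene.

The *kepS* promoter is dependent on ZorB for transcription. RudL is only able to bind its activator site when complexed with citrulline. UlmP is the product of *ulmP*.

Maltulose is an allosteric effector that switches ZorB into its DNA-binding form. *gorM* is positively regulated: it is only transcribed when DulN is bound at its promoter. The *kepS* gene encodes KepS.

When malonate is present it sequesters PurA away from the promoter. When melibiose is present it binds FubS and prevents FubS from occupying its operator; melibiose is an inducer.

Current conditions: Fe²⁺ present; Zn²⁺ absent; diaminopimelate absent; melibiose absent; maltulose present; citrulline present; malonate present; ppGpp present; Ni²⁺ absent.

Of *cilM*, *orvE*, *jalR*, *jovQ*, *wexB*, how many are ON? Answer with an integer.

4

Melibiose is absent, so FubS is active.
With repressor FubS bound, *ulmP* is not transcribed.
So UlmP is not produced.
Maltulose is present, so ZorB is active.
No repressor is bound and ZorB is active, so *kepS* is transcribed.
So KepS is produced and active.
No repressor is bound and KepS is active, so *cilM* is transcribed.
→ *cilM* is ON.
Fe²⁺ is present, so KepU is inactive.
ppGpp is present, so DulN is inactive.
Required activator DulN is absent, so *gorM* is not transcribed.
So GorM is not produced.
With no repressor bound, *orvE* is transcribed.
→ *orvE* is ON.
Citrulline is present, so RudL is active.
No repressor is bound and RudL is active, so *jalR* is transcribed.
→ *jalR* is ON.
Malonate is present, so PurA is inactive.
Ni²⁺ is absent, so GixD is active.
With repressor GixD bound, *jovQ* is not transcribed.
→ *jovQ* is OFF.
Zn²⁺ is absent, so FenF is active.
Diaminopimelate is absent, so LutG is inactive.
No repressor is bound and FenF is active, so *wexB* is transcribed.
→ *wexB* is ON.
4 of the 5 genes are transcribed.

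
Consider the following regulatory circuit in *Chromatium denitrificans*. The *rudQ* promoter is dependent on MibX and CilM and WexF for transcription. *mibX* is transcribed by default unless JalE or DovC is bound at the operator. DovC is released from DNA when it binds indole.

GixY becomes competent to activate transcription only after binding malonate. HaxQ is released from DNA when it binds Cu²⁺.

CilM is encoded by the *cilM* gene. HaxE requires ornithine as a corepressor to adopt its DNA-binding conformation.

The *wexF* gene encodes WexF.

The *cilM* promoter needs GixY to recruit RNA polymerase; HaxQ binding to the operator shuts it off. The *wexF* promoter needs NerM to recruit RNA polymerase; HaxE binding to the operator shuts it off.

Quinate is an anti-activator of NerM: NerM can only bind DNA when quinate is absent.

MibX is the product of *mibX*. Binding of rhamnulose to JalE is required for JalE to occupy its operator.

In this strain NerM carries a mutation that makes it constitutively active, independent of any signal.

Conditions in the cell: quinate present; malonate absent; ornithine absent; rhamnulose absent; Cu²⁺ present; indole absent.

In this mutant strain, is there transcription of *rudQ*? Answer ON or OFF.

OFF

Rhamnulose is absent, so JalE is inactive.
Indole is absent, so DovC is active.
With repressor DovC bound, *mibX* is not transcribed.
So MibX is not produced.
Malonate is absent, so GixY is inactive.
Cu²⁺ is present, so HaxQ is inactive.
Required activator GixY is absent, so *cilM* is not transcribed.
So CilM is not produced.
NerM is constitutively active in this strain.
Ornithine is absent, so HaxE is inactive.
No repressor is bound and NerM is active, so *wexF* is transcribed.
So WexF is produced and active.
Required activator MibX is absent, so *rudQ* is not transcribed.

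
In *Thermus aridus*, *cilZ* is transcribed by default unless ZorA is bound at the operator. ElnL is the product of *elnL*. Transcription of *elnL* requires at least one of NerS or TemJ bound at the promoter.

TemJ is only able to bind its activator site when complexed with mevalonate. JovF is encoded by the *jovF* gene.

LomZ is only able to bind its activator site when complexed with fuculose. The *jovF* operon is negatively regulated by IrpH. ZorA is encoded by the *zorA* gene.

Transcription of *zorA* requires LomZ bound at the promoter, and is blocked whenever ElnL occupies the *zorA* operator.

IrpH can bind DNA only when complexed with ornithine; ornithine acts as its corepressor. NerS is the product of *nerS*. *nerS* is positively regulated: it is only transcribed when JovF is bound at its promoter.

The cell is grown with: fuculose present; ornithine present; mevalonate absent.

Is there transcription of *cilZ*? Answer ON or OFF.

Ornithine is present, so IrpH is active.
With repressor IrpH bound, *jovF* is not transcribed.
So JovF is not produced.
Required activator JovF is absent, so *nerS* is not transcribed.
So NerS is not produced.
Mevalonate is absent, so TemJ is inactive.
No activator is available at the *elnL* promoter, so *elnL* is not transcribed.
So ElnL is not produced.
Fuculose is present, so LomZ is active.
No repressor is bound and LomZ is active, so *zorA* is transcribed.
So ZorA is produced and active.
With repressor ZorA bound, *cilZ* is not transcribed.

OFF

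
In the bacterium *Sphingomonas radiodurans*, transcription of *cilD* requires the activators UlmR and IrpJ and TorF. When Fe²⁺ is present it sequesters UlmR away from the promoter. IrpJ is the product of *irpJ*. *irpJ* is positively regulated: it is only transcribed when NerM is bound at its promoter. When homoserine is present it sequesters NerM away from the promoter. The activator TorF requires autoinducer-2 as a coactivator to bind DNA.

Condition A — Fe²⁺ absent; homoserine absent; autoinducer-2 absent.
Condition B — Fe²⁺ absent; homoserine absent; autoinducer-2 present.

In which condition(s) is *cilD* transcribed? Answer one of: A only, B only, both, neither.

B only

Condition A:
Fe²⁺ is absent, so UlmR is active.
Homoserine is absent, so NerM is active.
No repressor is bound and NerM is active, so *irpJ* is transcribed.
So IrpJ is produced and active.
Autoinducer-2 is absent, so TorF is inactive.
Required activator TorF is absent, so *cilD* is not transcribed.
→ *cilD* is OFF in A.
Condition B:
Fe²⁺ is absent, so UlmR is active.
Homoserine is absent, so NerM is active.
No repressor is bound and NerM is active, so *irpJ* is transcribed.
So IrpJ is produced and active.
Autoinducer-2 is present, so TorF is active.
No repressor is bound and UlmR and IrpJ and TorF are active, so *cilD* is transcribed.
→ *cilD* is ON in B.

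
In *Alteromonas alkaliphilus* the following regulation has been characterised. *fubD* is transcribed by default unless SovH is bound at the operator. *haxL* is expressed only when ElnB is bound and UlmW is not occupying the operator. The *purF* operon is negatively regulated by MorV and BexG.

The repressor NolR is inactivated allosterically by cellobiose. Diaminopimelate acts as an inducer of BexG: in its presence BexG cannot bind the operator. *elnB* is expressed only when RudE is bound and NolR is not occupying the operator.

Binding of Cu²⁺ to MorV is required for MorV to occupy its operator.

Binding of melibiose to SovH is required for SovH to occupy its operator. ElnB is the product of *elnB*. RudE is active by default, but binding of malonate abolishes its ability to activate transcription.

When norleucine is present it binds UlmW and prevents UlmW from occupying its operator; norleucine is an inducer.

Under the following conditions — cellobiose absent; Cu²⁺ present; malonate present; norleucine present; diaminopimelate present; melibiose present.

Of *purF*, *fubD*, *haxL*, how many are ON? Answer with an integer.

0

Cu²⁺ is present, so MorV is active.
Diaminopimelate is present, so BexG is inactive.
With repressor MorV bound, *purF* is not transcribed.
→ *purF* is OFF.
Melibiose is present, so SovH is active.
With repressor SovH bound, *fubD* is not transcribed.
→ *fubD* is OFF.
Malonate is present, so RudE is inactive.
Cellobiose is absent, so NolR is active.
With repressor NolR bound, *elnB* is not transcribed.
So ElnB is not produced.
Norleucine is present, so UlmW is inactive.
Required activator ElnB is absent, so *haxL* is not transcribed.
→ *haxL* is OFF.
0 of the 3 genes are transcribed.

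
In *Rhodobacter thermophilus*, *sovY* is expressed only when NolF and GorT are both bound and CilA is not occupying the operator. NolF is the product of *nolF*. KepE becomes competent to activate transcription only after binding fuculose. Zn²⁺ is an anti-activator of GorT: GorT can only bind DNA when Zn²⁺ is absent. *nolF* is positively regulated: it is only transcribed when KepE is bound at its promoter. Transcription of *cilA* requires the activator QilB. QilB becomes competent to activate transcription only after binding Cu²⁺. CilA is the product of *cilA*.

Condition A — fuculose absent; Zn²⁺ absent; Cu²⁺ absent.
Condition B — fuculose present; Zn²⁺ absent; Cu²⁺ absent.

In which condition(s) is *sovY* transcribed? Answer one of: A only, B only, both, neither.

B only

Condition A:
Fuculose is absent, so KepE is inactive.
Required activator KepE is absent, so *nolF* is not transcribed.
So NolF is not produced.
Zn²⁺ is absent, so GorT is active.
Cu²⁺ is absent, so QilB is inactive.
Required activator QilB is absent, so *cilA* is not transcribed.
So CilA is not produced.
Required activator NolF is absent, so *sovY* is not transcribed.
→ *sovY* is OFF in A.
Condition B:
Fuculose is present, so KepE is active.
No repressor is bound and KepE is active, so *nolF* is transcribed.
So NolF is produced and active.
Zn²⁺ is absent, so GorT is active.
Cu²⁺ is absent, so QilB is inactive.
Required activator QilB is absent, so *cilA* is not transcribed.
So CilA is not produced.
No repressor is bound and NolF and GorT are active, so *sovY* is transcribed.
→ *sovY* is ON in B.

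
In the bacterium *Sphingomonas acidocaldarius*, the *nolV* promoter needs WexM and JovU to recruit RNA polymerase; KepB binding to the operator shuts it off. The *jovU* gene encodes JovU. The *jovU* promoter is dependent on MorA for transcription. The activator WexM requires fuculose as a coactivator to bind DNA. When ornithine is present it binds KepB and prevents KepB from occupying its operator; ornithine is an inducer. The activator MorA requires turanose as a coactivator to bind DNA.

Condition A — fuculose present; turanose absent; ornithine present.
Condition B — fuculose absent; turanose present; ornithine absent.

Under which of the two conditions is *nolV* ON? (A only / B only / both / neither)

Condition A:
Fuculose is present, so WexM is active.
Turanose is absent, so MorA is inactive.
Required activator MorA is absent, so *jovU* is not transcribed.
So JovU is not produced.
Ornithine is present, so KepB is inactive.
Required activator JovU is absent, so *nolV* is not transcribed.
→ *nolV* is OFF in A.
Condition B:
Fuculose is absent, so WexM is inactive.
Turanose is present, so MorA is active.
No repressor is bound and MorA is active, so *jovU* is transcribed.
So JovU is produced and active.
Ornithine is absent, so KepB is active.
With repressor KepB bound, *nolV* is not transcribed.
→ *nolV* is OFF in B.

neither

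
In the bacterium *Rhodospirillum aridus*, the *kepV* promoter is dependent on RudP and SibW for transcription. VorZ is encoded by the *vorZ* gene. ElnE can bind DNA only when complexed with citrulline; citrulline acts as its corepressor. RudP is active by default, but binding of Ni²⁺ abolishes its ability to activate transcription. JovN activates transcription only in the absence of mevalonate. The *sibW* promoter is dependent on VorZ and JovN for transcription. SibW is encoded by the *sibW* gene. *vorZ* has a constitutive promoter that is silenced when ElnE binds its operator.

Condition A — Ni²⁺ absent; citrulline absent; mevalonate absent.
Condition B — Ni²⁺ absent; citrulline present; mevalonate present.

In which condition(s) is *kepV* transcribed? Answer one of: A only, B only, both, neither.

Condition A:
Ni²⁺ is absent, so RudP is active.
Citrulline is absent, so ElnE is inactive.
With no repressor bound, *vorZ* is transcribed.
So VorZ is produced and active.
Mevalonate is absent, so JovN is active.
No repressor is bound and VorZ and JovN are active, so *sibW* is transcribed.
So SibW is produced and active.
No repressor is bound and RudP and SibW are active, so *kepV* is transcribed.
→ *kepV* is ON in A.
Condition B:
Ni²⁺ is absent, so RudP is active.
Citrulline is present, so ElnE is active.
With repressor ElnE bound, *vorZ* is not transcribed.
So VorZ is not produced.
Mevalonate is present, so JovN is inactive.
Required activator VorZ is absent, so *sibW* is not transcribed.
So SibW is not produced.
Required activator SibW is absent, so *kepV* is not transcribed.
→ *kepV* is OFF in B.

A only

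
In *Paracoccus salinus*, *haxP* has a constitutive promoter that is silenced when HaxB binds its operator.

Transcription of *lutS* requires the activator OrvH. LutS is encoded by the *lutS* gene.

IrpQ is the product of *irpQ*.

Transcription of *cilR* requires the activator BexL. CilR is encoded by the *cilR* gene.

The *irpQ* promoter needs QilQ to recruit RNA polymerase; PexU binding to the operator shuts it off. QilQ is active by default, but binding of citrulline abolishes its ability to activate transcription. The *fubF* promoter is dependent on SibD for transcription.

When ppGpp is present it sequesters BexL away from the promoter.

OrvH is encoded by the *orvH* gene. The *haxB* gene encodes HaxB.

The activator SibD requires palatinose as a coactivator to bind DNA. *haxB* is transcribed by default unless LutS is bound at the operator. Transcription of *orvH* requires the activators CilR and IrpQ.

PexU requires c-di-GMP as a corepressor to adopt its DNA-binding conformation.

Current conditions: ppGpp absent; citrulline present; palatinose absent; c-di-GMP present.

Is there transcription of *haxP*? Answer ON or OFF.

OFF

ppGpp is absent, so BexL is active.
No repressor is bound and BexL is active, so *cilR* is transcribed.
So CilR is produced and active.
c-di-GMP is present, so PexU is active.
Citrulline is present, so QilQ is inactive.
With repressor PexU bound, *irpQ* is not transcribed.
So IrpQ is not produced.
Required activator IrpQ is absent, so *orvH* is not transcribed.
So OrvH is not produced.
Required activator OrvH is absent, so *lutS* is not transcribed.
So LutS is not produced.
With no repressor bound, *haxB* is transcribed.
So HaxB is produced and active.
With repressor HaxB bound, *haxP* is not transcribed.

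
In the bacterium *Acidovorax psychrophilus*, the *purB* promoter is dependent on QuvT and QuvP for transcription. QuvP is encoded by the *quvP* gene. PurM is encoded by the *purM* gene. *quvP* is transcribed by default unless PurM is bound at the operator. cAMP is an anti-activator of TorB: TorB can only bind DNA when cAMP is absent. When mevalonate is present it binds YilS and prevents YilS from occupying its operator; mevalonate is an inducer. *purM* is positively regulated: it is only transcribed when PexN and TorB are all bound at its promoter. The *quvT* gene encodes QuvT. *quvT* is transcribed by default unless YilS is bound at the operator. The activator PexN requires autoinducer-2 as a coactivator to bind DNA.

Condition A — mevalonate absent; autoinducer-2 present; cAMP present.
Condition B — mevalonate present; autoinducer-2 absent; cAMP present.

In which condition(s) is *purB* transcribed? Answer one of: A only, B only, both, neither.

Condition A:
Mevalonate is absent, so YilS is active.
With repressor YilS bound, *quvT* is not transcribed.
So QuvT is not produced.
Autoinducer-2 is present, so PexN is active.
cAMP is present, so TorB is inactive.
Required activator TorB is absent, so *purM* is not transcribed.
So PurM is not produced.
With no repressor bound, *quvP* is transcribed.
So QuvP is produced and active.
Required activator QuvT is absent, so *purB* is not transcribed.
→ *purB* is OFF in A.
Condition B:
Mevalonate is present, so YilS is inactive.
With no repressor bound, *quvT* is transcribed.
So QuvT is produced and active.
Autoinducer-2 is absent, so PexN is inactive.
cAMP is present, so TorB is inactive.
Required activator PexN is absent, so *purM* is not transcribed.
So PurM is not produced.
With no repressor bound, *quvP* is transcribed.
So QuvP is produced and active.
No repressor is bound and QuvT and QuvP are active, so *purB* is transcribed.
→ *purB* is ON in B.

B only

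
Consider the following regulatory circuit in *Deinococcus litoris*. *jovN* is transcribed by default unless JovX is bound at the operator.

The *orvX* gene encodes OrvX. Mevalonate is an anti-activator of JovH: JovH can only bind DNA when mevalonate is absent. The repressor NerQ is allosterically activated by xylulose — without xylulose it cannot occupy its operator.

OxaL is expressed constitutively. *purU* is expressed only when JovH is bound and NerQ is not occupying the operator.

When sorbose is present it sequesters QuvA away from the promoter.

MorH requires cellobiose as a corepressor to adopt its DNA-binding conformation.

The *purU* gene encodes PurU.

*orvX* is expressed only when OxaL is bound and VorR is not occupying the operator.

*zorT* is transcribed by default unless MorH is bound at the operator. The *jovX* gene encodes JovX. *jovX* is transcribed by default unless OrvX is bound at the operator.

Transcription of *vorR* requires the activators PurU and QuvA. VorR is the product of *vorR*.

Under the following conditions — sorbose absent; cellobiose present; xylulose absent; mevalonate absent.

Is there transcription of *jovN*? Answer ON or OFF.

OFF

Xylulose is absent, so NerQ is inactive.
Mevalonate is absent, so JovH is active.
No repressor is bound and JovH is active, so *purU* is transcribed.
So PurU is produced and active.
Sorbose is absent, so QuvA is active.
No repressor is bound and PurU and QuvA are active, so *vorR* is transcribed.
So VorR is produced and active.
OxaL is produced constitutively and is active.
With repressor VorR bound, *orvX* is not transcribed.
So OrvX is not produced.
With no repressor bound, *jovX* is transcribed.
So JovX is produced and active.
With repressor JovX bound, *jovN* is not transcribed.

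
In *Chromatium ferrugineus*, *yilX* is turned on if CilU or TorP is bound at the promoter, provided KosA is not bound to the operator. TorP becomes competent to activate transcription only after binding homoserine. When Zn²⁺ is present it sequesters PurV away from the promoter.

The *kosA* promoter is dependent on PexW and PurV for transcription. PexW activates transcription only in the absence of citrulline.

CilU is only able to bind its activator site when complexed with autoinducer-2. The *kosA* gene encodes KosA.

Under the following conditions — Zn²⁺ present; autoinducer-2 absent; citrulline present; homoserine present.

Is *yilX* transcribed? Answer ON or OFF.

Citrulline is present, so PexW is inactive.
Zn²⁺ is present, so PurV is inactive.
Required activator PexW is absent, so *kosA* is not transcribed.
So KosA is not produced.
Autoinducer-2 is absent, so CilU is inactive.
Homoserine is present, so TorP is active.
Activator TorP is present, so *yilX* is transcribed.

ON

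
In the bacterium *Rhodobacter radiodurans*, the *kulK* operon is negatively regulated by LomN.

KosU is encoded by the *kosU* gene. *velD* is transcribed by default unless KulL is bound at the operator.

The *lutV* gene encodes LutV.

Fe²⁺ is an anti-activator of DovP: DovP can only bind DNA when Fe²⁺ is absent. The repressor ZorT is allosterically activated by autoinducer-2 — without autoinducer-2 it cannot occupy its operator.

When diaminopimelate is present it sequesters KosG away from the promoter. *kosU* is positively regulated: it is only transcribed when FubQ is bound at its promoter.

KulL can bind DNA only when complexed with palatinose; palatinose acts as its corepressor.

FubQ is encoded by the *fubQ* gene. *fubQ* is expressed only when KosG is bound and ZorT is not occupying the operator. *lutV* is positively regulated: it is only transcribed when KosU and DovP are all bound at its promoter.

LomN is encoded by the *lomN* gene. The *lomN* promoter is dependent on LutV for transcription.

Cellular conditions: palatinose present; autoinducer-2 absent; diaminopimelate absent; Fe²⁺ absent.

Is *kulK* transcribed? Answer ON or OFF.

OFF

Diaminopimelate is absent, so KosG is active.
Autoinducer-2 is absent, so ZorT is inactive.
No repressor is bound and KosG is active, so *fubQ* is transcribed.
So FubQ is produced and active.
No repressor is bound and FubQ is active, so *kosU* is transcribed.
So KosU is produced and active.
Fe²⁺ is absent, so DovP is active.
No repressor is bound and KosU and DovP are active, so *lutV* is transcribed.
So LutV is produced and active.
No repressor is bound and LutV is active, so *lomN* is transcribed.
So LomN is produced and active.
With repressor LomN bound, *kulK* is not transcribed.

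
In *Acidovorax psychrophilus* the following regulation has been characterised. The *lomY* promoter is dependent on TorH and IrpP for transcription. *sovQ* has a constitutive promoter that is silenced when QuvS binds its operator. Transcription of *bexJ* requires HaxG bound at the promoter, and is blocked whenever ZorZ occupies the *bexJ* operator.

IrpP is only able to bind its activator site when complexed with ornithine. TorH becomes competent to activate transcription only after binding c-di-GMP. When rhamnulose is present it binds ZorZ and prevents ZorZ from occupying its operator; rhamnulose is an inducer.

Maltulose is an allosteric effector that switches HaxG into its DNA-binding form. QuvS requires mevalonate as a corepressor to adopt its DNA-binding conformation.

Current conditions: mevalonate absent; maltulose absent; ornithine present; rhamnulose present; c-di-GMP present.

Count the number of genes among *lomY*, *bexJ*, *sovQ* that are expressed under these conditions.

2

c-di-GMP is present, so TorH is active.
Ornithine is present, so IrpP is active.
No repressor is bound and TorH and IrpP are active, so *lomY* is transcribed.
→ *lomY* is ON.
Maltulose is absent, so HaxG is inactive.
Rhamnulose is present, so ZorZ is inactive.
Required activator HaxG is absent, so *bexJ* is not transcribed.
→ *bexJ* is OFF.
Mevalonate is absent, so QuvS is inactive.
With no repressor bound, *sovQ* is transcribed.
→ *sovQ* is ON.
2 of the 3 genes are transcribed.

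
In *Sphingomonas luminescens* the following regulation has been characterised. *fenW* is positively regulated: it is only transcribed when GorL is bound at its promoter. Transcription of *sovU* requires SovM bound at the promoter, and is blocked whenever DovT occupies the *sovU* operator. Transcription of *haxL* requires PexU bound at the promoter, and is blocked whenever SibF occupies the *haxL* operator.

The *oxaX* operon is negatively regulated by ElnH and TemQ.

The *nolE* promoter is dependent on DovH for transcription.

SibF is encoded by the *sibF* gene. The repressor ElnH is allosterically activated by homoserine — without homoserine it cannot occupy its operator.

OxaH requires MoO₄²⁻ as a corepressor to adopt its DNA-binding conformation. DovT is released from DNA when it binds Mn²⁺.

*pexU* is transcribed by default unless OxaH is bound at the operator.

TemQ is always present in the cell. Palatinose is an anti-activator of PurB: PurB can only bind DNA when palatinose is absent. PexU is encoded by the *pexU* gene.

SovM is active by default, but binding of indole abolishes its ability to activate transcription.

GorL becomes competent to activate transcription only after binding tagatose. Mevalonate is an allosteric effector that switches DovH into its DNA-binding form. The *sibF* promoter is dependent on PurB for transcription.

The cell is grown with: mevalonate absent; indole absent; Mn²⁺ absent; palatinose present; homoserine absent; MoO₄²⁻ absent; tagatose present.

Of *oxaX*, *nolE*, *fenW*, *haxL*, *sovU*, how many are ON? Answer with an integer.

Homoserine is absent, so ElnH is inactive.
TemQ is produced constitutively and is active.
With repressor TemQ bound, *oxaX* is not transcribed.
→ *oxaX* is OFF.
Mevalonate is absent, so DovH is inactive.
Required activator DovH is absent, so *nolE* is not transcribed.
→ *nolE* is OFF.
Tagatose is present, so GorL is active.
No repressor is bound and GorL is active, so *fenW* is transcribed.
→ *fenW* is ON.
MoO₄²⁻ is absent, so OxaH is inactive.
With no repressor bound, *pexU* is transcribed.
So PexU is produced and active.
Palatinose is present, so PurB is inactive.
Required activator PurB is absent, so *sibF* is not transcribed.
So SibF is not produced.
No repressor is bound and PexU is active, so *haxL* is transcribed.
→ *haxL* is ON.
Mn²⁺ is absent, so DovT is active.
Indole is absent, so SovM is active.
With repressor DovT bound, *sovU* is not transcribed.
→ *sovU* is OFF.
2 of the 5 genes are transcribed.

2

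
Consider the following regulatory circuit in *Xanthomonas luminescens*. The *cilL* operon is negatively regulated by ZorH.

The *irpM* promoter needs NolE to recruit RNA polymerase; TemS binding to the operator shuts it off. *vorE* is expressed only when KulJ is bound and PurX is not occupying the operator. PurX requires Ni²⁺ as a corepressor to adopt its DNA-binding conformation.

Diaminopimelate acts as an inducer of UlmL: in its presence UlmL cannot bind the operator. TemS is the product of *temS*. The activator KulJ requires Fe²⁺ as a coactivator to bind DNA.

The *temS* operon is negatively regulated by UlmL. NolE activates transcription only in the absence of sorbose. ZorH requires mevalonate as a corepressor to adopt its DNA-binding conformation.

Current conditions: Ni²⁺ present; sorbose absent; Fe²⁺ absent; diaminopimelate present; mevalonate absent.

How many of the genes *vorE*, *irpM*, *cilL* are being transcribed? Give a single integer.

1

Ni²⁺ is present, so PurX is active.
Fe²⁺ is absent, so KulJ is inactive.
With repressor PurX bound, *vorE* is not transcribed.
→ *vorE* is OFF.
Diaminopimelate is present, so UlmL is inactive.
With no repressor bound, *temS* is transcribed.
So TemS is produced and active.
Sorbose is absent, so NolE is active.
With repressor TemS bound, *irpM* is not transcribed.
→ *irpM* is OFF.
Mevalonate is absent, so ZorH is inactive.
With no repressor bound, *cilL* is transcribed.
→ *cilL* is ON.
1 of the 3 genes is transcribed.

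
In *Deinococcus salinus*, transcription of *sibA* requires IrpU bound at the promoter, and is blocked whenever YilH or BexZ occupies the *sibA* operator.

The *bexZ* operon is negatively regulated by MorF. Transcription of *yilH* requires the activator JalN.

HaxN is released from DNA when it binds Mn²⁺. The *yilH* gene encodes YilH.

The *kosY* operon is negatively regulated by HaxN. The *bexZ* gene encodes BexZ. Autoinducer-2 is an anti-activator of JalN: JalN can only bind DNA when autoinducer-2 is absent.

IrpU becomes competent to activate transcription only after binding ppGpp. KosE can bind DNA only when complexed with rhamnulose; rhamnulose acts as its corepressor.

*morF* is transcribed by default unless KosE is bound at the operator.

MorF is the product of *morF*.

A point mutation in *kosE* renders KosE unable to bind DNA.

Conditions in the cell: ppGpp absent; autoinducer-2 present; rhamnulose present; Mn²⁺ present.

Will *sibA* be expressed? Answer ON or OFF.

Autoinducer-2 is present, so JalN is inactive.
Required activator JalN is absent, so *yilH* is not transcribed.
So YilH is not produced.
KosE is non-functional in this strain, so it has no effect.
With no repressor bound, *morF* is transcribed.
So MorF is produced and active.
With repressor MorF bound, *bexZ* is not transcribed.
So BexZ is not produced.
ppGpp is absent, so IrpU is inactive.
Required activator IrpU is absent, so *sibA* is not transcribed.

OFF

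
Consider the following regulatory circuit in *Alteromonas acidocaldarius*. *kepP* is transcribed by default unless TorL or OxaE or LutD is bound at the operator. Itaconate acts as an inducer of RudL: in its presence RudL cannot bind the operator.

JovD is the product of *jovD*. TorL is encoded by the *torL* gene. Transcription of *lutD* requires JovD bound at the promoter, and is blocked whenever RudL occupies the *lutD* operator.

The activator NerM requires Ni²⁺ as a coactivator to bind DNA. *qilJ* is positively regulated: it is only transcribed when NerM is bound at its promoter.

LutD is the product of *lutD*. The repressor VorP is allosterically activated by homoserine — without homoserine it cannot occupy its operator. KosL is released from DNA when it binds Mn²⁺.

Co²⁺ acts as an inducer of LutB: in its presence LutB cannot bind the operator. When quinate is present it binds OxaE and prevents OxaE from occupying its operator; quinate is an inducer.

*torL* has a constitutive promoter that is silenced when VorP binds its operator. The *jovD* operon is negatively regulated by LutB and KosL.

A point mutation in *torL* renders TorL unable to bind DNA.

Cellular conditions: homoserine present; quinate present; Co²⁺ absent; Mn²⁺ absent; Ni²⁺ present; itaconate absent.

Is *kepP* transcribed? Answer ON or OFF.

TorL is non-functional in this strain, so it has no effect.
Quinate is present, so OxaE is inactive.
Co²⁺ is absent, so LutB is active.
Mn²⁺ is absent, so KosL is active.
With repressor LutB bound, *jovD* is not transcribed.
So JovD is not produced.
Itaconate is absent, so RudL is active.
With repressor RudL bound, *lutD* is not transcribed.
So LutD is not produced.
With no repressor bound, *kepP* is transcribed.

ON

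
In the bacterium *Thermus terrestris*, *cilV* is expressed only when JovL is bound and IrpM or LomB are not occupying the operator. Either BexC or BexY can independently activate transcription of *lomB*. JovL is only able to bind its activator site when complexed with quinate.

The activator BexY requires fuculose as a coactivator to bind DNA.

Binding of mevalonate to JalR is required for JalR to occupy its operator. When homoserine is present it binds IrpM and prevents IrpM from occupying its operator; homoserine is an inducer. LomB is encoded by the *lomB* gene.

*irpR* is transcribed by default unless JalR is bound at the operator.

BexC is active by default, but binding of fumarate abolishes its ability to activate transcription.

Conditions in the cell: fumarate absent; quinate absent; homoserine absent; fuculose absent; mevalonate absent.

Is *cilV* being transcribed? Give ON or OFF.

OFF

Quinate is absent, so JovL is inactive.
Homoserine is absent, so IrpM is active.
Fumarate is absent, so BexC is active.
Fuculose is absent, so BexY is inactive.
Activator BexC is present, so *lomB* is transcribed.
So LomB is produced and active.
With repressor IrpM bound, *cilV* is not transcribed.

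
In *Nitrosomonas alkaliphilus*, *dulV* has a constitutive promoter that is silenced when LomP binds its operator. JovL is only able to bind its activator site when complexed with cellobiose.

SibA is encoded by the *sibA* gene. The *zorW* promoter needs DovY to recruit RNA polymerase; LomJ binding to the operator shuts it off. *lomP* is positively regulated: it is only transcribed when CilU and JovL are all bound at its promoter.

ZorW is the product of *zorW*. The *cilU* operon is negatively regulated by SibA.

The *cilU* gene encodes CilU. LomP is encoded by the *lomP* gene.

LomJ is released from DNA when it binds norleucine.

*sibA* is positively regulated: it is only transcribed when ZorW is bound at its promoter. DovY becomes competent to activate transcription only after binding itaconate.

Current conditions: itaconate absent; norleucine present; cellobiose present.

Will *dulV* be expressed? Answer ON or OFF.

OFF

Itaconate is absent, so DovY is inactive.
Norleucine is present, so LomJ is inactive.
Required activator DovY is absent, so *zorW* is not transcribed.
So ZorW is not produced.
Required activator ZorW is absent, so *sibA* is not transcribed.
So SibA is not produced.
With no repressor bound, *cilU* is transcribed.
So CilU is produced and active.
Cellobiose is present, so JovL is active.
No repressor is bound and CilU and JovL are active, so *lomP* is transcribed.
So LomP is produced and active.
With repressor LomP bound, *dulV* is not transcribed.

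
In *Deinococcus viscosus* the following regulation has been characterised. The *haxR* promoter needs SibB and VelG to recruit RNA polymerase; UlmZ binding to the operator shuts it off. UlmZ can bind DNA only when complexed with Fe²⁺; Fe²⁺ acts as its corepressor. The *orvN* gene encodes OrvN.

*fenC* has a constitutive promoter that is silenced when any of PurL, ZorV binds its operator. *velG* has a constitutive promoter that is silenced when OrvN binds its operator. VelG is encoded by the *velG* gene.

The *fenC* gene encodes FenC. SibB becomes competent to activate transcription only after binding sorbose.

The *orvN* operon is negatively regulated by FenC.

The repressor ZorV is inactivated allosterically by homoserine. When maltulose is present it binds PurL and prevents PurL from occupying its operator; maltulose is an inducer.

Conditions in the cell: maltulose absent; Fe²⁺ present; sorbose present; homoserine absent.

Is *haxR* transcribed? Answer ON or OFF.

OFF

Sorbose is present, so SibB is active.
Fe²⁺ is present, so UlmZ is active.
Maltulose is absent, so PurL is active.
Homoserine is absent, so ZorV is active.
With repressor PurL bound, *fenC* is not transcribed.
So FenC is not produced.
With no repressor bound, *orvN* is transcribed.
So OrvN is produced and active.
With repressor OrvN bound, *velG* is not transcribed.
So VelG is not produced.
With repressor UlmZ bound, *haxR* is not transcribed.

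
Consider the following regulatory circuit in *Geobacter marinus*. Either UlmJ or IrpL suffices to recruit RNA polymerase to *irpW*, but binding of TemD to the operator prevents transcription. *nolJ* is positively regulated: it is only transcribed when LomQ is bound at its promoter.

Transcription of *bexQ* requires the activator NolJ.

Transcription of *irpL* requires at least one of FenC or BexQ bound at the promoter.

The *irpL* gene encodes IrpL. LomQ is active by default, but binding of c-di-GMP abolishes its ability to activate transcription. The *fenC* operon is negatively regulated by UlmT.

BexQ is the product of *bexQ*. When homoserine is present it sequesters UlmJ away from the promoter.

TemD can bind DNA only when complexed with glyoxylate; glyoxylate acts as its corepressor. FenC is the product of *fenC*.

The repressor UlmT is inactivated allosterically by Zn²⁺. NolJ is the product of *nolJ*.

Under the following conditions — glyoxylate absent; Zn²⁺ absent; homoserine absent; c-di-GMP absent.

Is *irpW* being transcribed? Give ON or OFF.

ON

Homoserine is absent, so UlmJ is active.
Zn²⁺ is absent, so UlmT is active.
With repressor UlmT bound, *fenC* is not transcribed.
So FenC is not produced.
c-di-GMP is absent, so LomQ is active.
No repressor is bound and LomQ is active, so *nolJ* is transcribed.
So NolJ is produced and active.
No repressor is bound and NolJ is active, so *bexQ* is transcribed.
So BexQ is produced and active.
Activator BexQ is present, so *irpL* is transcribed.
So IrpL is produced and active.
Glyoxylate is absent, so TemD is inactive.
Activator UlmJ is present, so *irpW* is transcribed.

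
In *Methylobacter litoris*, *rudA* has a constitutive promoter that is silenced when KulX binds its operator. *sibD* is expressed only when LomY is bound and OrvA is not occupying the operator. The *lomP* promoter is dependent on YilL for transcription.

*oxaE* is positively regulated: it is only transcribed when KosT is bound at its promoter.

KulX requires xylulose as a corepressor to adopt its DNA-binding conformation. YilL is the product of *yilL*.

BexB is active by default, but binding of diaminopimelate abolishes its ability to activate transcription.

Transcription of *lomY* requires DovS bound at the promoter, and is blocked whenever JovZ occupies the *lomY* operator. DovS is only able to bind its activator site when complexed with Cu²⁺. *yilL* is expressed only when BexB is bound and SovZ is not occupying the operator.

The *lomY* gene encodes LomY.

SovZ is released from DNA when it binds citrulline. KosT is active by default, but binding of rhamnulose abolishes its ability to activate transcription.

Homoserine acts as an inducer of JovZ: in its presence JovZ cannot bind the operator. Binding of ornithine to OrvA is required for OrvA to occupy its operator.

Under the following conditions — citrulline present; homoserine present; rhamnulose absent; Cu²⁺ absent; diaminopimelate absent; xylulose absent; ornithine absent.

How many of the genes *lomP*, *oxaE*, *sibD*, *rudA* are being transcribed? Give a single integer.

Diaminopimelate is absent, so BexB is active.
Citrulline is present, so SovZ is inactive.
No repressor is bound and BexB is active, so *yilL* is transcribed.
So YilL is produced and active.
No repressor is bound and YilL is active, so *lomP* is transcribed.
→ *lomP* is ON.
Rhamnulose is absent, so KosT is active.
No repressor is bound and KosT is active, so *oxaE* is transcribed.
→ *oxaE* is ON.
Cu²⁺ is absent, so DovS is inactive.
Homoserine is present, so JovZ is inactive.
Required activator DovS is absent, so *lomY* is not transcribed.
So LomY is not produced.
Ornithine is absent, so OrvA is inactive.
Required activator LomY is absent, so *sibD* is not transcribed.
→ *sibD* is OFF.
Xylulose is absent, so KulX is inactive.
With no repressor bound, *rudA* is transcribed.
→ *rudA* is ON.
3 of the 4 genes are transcribed.

3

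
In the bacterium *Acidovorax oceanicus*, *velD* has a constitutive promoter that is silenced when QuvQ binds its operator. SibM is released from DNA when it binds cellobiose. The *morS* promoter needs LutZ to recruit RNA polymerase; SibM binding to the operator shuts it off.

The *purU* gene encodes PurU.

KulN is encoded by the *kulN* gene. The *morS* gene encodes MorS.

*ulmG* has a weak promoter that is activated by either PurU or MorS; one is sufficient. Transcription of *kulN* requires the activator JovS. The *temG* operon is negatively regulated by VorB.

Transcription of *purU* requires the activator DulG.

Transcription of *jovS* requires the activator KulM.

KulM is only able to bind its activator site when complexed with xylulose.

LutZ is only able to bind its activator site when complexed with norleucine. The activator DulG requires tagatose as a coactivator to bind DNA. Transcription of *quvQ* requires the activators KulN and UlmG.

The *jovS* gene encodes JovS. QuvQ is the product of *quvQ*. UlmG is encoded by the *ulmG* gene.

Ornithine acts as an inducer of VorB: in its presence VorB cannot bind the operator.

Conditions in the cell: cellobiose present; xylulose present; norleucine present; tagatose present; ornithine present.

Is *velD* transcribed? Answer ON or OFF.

OFF

Xylulose is present, so KulM is active.
No repressor is bound and KulM is active, so *jovS* is transcribed.
So JovS is produced and active.
No repressor is bound and JovS is active, so *kulN* is transcribed.
So KulN is produced and active.
Tagatose is present, so DulG is active.
No repressor is bound and DulG is active, so *purU* is transcribed.
So PurU is produced and active.
Cellobiose is present, so SibM is inactive.
Norleucine is present, so LutZ is active.
No repressor is bound and LutZ is active, so *morS* is transcribed.
So MorS is produced and active.
Activator PurU is present, so *ulmG* is transcribed.
So UlmG is produced and active.
No repressor is bound and KulN and UlmG are active, so *quvQ* is transcribed.
So QuvQ is produced and active.
With repressor QuvQ bound, *velD* is not transcribed.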